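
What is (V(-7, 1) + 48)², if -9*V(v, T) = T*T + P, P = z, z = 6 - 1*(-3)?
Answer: 178084/81 ≈ 2198.6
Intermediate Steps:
z = 9 (z = 6 + 3 = 9)
P = 9
V(v, T) = -1 - T²/9 (V(v, T) = -(T*T + 9)/9 = -(T² + 9)/9 = -(9 + T²)/9 = -1 - T²/9)
(V(-7, 1) + 48)² = ((-1 - ⅑*1²) + 48)² = ((-1 - ⅑*1) + 48)² = ((-1 - ⅑) + 48)² = (-10/9 + 48)² = (422/9)² = 178084/81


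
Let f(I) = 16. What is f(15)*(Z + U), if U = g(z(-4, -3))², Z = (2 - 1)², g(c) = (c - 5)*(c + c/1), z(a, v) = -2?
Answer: 12560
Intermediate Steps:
g(c) = 2*c*(-5 + c) (g(c) = (-5 + c)*(c + c*1) = (-5 + c)*(c + c) = (-5 + c)*(2*c) = 2*c*(-5 + c))
Z = 1 (Z = 1² = 1)
U = 784 (U = (2*(-2)*(-5 - 2))² = (2*(-2)*(-7))² = 28² = 784)
f(15)*(Z + U) = 16*(1 + 784) = 16*785 = 12560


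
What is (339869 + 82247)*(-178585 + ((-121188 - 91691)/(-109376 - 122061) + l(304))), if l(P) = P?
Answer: -17416762349798488/231437 ≈ -7.5255e+10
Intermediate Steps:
(339869 + 82247)*(-178585 + ((-121188 - 91691)/(-109376 - 122061) + l(304))) = (339869 + 82247)*(-178585 + ((-121188 - 91691)/(-109376 - 122061) + 304)) = 422116*(-178585 + (-212879/(-231437) + 304)) = 422116*(-178585 + (-212879*(-1/231437) + 304)) = 422116*(-178585 + (212879/231437 + 304)) = 422116*(-178585 + 70569727/231437) = 422116*(-41260606918/231437) = -17416762349798488/231437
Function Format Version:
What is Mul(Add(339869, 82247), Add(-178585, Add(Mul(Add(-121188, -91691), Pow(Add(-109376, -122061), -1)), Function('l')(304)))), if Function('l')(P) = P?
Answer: Rational(-17416762349798488, 231437) ≈ -7.5255e+10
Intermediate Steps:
Mul(Add(339869, 82247), Add(-178585, Add(Mul(Add(-121188, -91691), Pow(Add(-109376, -122061), -1)), Function('l')(304)))) = Mul(Add(339869, 82247), Add(-178585, Add(Mul(Add(-121188, -91691), Pow(Add(-109376, -122061), -1)), 304))) = Mul(422116, Add(-178585, Add(Mul(-212879, Pow(-231437, -1)), 304))) = Mul(422116, Add(-178585, Add(Mul(-212879, Rational(-1, 231437)), 304))) = Mul(422116, Add(-178585, Add(Rational(212879, 231437), 304))) = Mul(422116, Add(-178585, Rational(70569727, 231437))) = Mul(422116, Rational(-41260606918, 231437)) = Rational(-17416762349798488, 231437)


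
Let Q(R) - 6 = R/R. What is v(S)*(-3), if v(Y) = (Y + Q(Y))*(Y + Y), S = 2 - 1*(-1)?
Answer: -180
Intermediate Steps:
S = 3 (S = 2 + 1 = 3)
Q(R) = 7 (Q(R) = 6 + R/R = 6 + 1 = 7)
v(Y) = 2*Y*(7 + Y) (v(Y) = (Y + 7)*(Y + Y) = (7 + Y)*(2*Y) = 2*Y*(7 + Y))
v(S)*(-3) = (2*3*(7 + 3))*(-3) = (2*3*10)*(-3) = 60*(-3) = -180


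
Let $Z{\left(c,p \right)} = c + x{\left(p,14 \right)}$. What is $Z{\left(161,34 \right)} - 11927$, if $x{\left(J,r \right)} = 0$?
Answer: $-11766$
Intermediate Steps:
$Z{\left(c,p \right)} = c$ ($Z{\left(c,p \right)} = c + 0 = c$)
$Z{\left(161,34 \right)} - 11927 = 161 - 11927 = -11766$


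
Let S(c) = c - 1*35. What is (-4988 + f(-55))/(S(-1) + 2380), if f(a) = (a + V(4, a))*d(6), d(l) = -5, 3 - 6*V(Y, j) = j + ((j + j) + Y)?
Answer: -14549/7032 ≈ -2.0690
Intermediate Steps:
V(Y, j) = ½ - j/2 - Y/6 (V(Y, j) = ½ - (j + ((j + j) + Y))/6 = ½ - (j + (2*j + Y))/6 = ½ - (j + (Y + 2*j))/6 = ½ - (Y + 3*j)/6 = ½ + (-j/2 - Y/6) = ½ - j/2 - Y/6)
S(c) = -35 + c (S(c) = c - 35 = -35 + c)
f(a) = ⅚ - 5*a/2 (f(a) = (a + (½ - a/2 - ⅙*4))*(-5) = (a + (½ - a/2 - ⅔))*(-5) = (a + (-⅙ - a/2))*(-5) = (-⅙ + a/2)*(-5) = ⅚ - 5*a/2)
(-4988 + f(-55))/(S(-1) + 2380) = (-4988 + (⅚ - 5/2*(-55)))/((-35 - 1) + 2380) = (-4988 + (⅚ + 275/2))/(-36 + 2380) = (-4988 + 415/3)/2344 = -14549/3*1/2344 = -14549/7032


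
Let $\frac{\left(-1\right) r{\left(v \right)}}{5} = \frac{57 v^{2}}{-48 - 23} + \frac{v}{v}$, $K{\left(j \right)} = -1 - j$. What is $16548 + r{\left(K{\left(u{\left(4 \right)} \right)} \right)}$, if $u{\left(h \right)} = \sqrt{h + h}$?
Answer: $\frac{1177118}{71} + \frac{1140 \sqrt{2}}{71} \approx 16602.0$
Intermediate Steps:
$u{\left(h \right)} = \sqrt{2} \sqrt{h}$ ($u{\left(h \right)} = \sqrt{2 h} = \sqrt{2} \sqrt{h}$)
$r{\left(v \right)} = -5 + \frac{285 v^{2}}{71}$ ($r{\left(v \right)} = - 5 \left(\frac{57 v^{2}}{-48 - 23} + \frac{v}{v}\right) = - 5 \left(\frac{57 v^{2}}{-71} + 1\right) = - 5 \left(57 v^{2} \left(- \frac{1}{71}\right) + 1\right) = - 5 \left(- \frac{57 v^{2}}{71} + 1\right) = - 5 \left(1 - \frac{57 v^{2}}{71}\right) = -5 + \frac{285 v^{2}}{71}$)
$16548 + r{\left(K{\left(u{\left(4 \right)} \right)} \right)} = 16548 - \left(5 - \frac{285 \left(-1 - \sqrt{2} \sqrt{4}\right)^{2}}{71}\right) = 16548 - \left(5 - \frac{285 \left(-1 - \sqrt{2} \cdot 2\right)^{2}}{71}\right) = 16548 - \left(5 - \frac{285 \left(-1 - 2 \sqrt{2}\right)^{2}}{71}\right) = 16543 + \frac{285 \left(-1 - 2 \sqrt{2}\right)^{2}}{71}$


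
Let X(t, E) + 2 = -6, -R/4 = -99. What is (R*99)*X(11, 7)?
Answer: -313632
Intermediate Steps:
R = 396 (R = -4*(-99) = 396)
X(t, E) = -8 (X(t, E) = -2 - 6 = -8)
(R*99)*X(11, 7) = (396*99)*(-8) = 39204*(-8) = -313632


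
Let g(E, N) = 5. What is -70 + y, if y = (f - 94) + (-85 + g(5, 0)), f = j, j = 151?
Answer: -93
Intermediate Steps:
f = 151
y = -23 (y = (151 - 94) + (-85 + 5) = 57 - 80 = -23)
-70 + y = -70 - 23 = -93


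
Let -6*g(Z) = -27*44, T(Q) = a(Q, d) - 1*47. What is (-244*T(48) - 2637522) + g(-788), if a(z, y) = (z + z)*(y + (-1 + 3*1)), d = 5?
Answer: -2789824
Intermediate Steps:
a(z, y) = 2*z*(2 + y) (a(z, y) = (2*z)*(y + (-1 + 3)) = (2*z)*(y + 2) = (2*z)*(2 + y) = 2*z*(2 + y))
T(Q) = -47 + 14*Q (T(Q) = 2*Q*(2 + 5) - 1*47 = 2*Q*7 - 47 = 14*Q - 47 = -47 + 14*Q)
g(Z) = 198 (g(Z) = -(-9)*44/2 = -⅙*(-1188) = 198)
(-244*T(48) - 2637522) + g(-788) = (-244*(-47 + 14*48) - 2637522) + 198 = (-244*(-47 + 672) - 2637522) + 198 = (-244*625 - 2637522) + 198 = (-152500 - 2637522) + 198 = -2790022 + 198 = -2789824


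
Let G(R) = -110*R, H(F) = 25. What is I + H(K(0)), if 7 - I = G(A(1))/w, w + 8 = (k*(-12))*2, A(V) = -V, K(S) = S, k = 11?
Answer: 4407/136 ≈ 32.404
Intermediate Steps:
w = -272 (w = -8 + (11*(-12))*2 = -8 - 132*2 = -8 - 264 = -272)
I = 1007/136 (I = 7 - (-(-110))/(-272) = 7 - (-110*(-1))*(-1)/272 = 7 - 110*(-1)/272 = 7 - 1*(-55/136) = 7 + 55/136 = 1007/136 ≈ 7.4044)
I + H(K(0)) = 1007/136 + 25 = 4407/136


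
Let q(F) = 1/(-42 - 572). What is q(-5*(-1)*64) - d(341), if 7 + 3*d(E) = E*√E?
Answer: 4295/1842 - 341*√341/3 ≈ -2096.7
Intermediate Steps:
q(F) = -1/614 (q(F) = 1/(-614) = -1/614)
d(E) = -7/3 + E^(3/2)/3 (d(E) = -7/3 + (E*√E)/3 = -7/3 + E^(3/2)/3)
q(-5*(-1)*64) - d(341) = -1/614 - (-7/3 + 341^(3/2)/3) = -1/614 - (-7/3 + (341*√341)/3) = -1/614 - (-7/3 + 341*√341/3) = -1/614 + (7/3 - 341*√341/3) = 4295/1842 - 341*√341/3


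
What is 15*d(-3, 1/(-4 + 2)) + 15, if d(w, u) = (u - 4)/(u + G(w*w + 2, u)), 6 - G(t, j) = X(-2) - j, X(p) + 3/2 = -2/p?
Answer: 30/11 ≈ 2.7273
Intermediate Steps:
X(p) = -3/2 - 2/p
G(t, j) = 13/2 + j (G(t, j) = 6 - ((-3/2 - 2/(-2)) - j) = 6 - ((-3/2 - 2*(-½)) - j) = 6 - ((-3/2 + 1) - j) = 6 - (-½ - j) = 6 + (½ + j) = 13/2 + j)
d(w, u) = (-4 + u)/(13/2 + 2*u) (d(w, u) = (u - 4)/(u + (13/2 + u)) = (-4 + u)/(13/2 + 2*u))
15*d(-3, 1/(-4 + 2)) + 15 = 15*(2*(-4 + 1/(-4 + 2))/(13 + 4/(-4 + 2))) + 15 = 15*(2*(-4 + 1/(-2))/(13 + 4/(-2))) + 15 = 15*(2*(-4 - ½)/(13 + 4*(-½))) + 15 = 15*(2*(-9/2)/(13 - 2)) + 15 = 15*(2*(-9/2)/11) + 15 = 15*(2*(1/11)*(-9/2)) + 15 = 15*(-9/11) + 15 = -135/11 + 15 = 30/11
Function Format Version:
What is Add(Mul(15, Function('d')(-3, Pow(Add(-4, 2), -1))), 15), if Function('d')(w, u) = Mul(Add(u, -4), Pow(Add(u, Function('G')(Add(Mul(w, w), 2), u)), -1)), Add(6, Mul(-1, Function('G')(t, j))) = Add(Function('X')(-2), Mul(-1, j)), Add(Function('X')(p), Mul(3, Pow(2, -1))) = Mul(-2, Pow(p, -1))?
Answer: Rational(30, 11) ≈ 2.7273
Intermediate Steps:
Function('X')(p) = Add(Rational(-3, 2), Mul(-2, Pow(p, -1)))
Function('G')(t, j) = Add(Rational(13, 2), j) (Function('G')(t, j) = Add(6, Mul(-1, Add(Add(Rational(-3, 2), Mul(-2, Pow(-2, -1))), Mul(-1, j)))) = Add(6, Mul(-1, Add(Add(Rational(-3, 2), Mul(-2, Rational(-1, 2))), Mul(-1, j)))) = Add(6, Mul(-1, Add(Add(Rational(-3, 2), 1), Mul(-1, j)))) = Add(6, Mul(-1, Add(Rational(-1, 2), Mul(-1, j)))) = Add(6, Add(Rational(1, 2), j)) = Add(Rational(13, 2), j))
Function('d')(w, u) = Mul(Pow(Add(Rational(13, 2), Mul(2, u)), -1), Add(-4, u)) (Function('d')(w, u) = Mul(Add(u, -4), Pow(Add(u, Add(Rational(13, 2), u)), -1)) = Mul(Add(-4, u), Pow(Add(Rational(13, 2), Mul(2, u)), -1)) = Mul(Pow(Add(Rational(13, 2), Mul(2, u)), -1), Add(-4, u)))
Add(Mul(15, Function('d')(-3, Pow(Add(-4, 2), -1))), 15) = Add(Mul(15, Mul(2, Pow(Add(13, Mul(4, Pow(Add(-4, 2), -1))), -1), Add(-4, Pow(Add(-4, 2), -1)))), 15) = Add(Mul(15, Mul(2, Pow(Add(13, Mul(4, Pow(-2, -1))), -1), Add(-4, Pow(-2, -1)))), 15) = Add(Mul(15, Mul(2, Pow(Add(13, Mul(4, Rational(-1, 2))), -1), Add(-4, Rational(-1, 2)))), 15) = Add(Mul(15, Mul(2, Pow(Add(13, -2), -1), Rational(-9, 2))), 15) = Add(Mul(15, Mul(2, Pow(11, -1), Rational(-9, 2))), 15) = Add(Mul(15, Mul(2, Rational(1, 11), Rational(-9, 2))), 15) = Add(Mul(15, Rational(-9, 11)), 15) = Add(Rational(-135, 11), 15) = Rational(30, 11)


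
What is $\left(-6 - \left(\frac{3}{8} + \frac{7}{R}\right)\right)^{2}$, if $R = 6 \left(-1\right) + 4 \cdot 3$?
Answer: $\frac{32761}{576} \approx 56.877$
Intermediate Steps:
$R = 6$ ($R = -6 + 12 = 6$)
$\left(-6 - \left(\frac{3}{8} + \frac{7}{R}\right)\right)^{2} = \left(-6 - \left(\frac{3}{8} + \frac{7}{6}\right)\right)^{2} = \left(-6 - \frac{37}{24}\right)^{2} = \left(- \frac{181}{24}\right)^{2} = \frac{32761}{576}$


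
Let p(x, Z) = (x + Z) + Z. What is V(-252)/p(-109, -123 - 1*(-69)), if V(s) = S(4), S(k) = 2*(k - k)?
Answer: 0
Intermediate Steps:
S(k) = 0 (S(k) = 2*0 = 0)
V(s) = 0
p(x, Z) = x + 2*Z (p(x, Z) = (Z + x) + Z = x + 2*Z)
V(-252)/p(-109, -123 - 1*(-69)) = 0/(-109 + 2*(-123 - 1*(-69))) = 0/(-109 + 2*(-123 + 69)) = 0/(-109 + 2*(-54)) = 0/(-109 - 108) = 0/(-217) = 0*(-1/217) = 0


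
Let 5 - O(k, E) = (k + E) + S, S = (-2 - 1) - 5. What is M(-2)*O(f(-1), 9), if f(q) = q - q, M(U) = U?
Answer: -8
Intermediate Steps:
f(q) = 0
S = -8 (S = -3 - 5 = -8)
O(k, E) = 13 - E - k (O(k, E) = 5 - ((k + E) - 8) = 5 - ((E + k) - 8) = 5 - (-8 + E + k) = 5 + (8 - E - k) = 13 - E - k)
M(-2)*O(f(-1), 9) = -2*(13 - 1*9 - 1*0) = -2*(13 - 9 + 0) = -2*4 = -8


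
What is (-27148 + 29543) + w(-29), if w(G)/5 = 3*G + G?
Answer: 1815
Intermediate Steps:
w(G) = 20*G (w(G) = 5*(3*G + G) = 5*(4*G) = 20*G)
(-27148 + 29543) + w(-29) = (-27148 + 29543) + 20*(-29) = 2395 - 580 = 1815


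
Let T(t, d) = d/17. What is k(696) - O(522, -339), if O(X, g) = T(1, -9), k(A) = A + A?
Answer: 23673/17 ≈ 1392.5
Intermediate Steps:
k(A) = 2*A
T(t, d) = d/17 (T(t, d) = d*(1/17) = d/17)
O(X, g) = -9/17 (O(X, g) = (1/17)*(-9) = -9/17)
k(696) - O(522, -339) = 2*696 - 1*(-9/17) = 1392 + 9/17 = 23673/17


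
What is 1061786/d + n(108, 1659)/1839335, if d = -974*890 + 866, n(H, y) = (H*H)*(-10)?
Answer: -205398969247/159285307399 ≈ -1.2895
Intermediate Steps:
n(H, y) = -10*H**2 (n(H, y) = H**2*(-10) = -10*H**2)
d = -865994 (d = -866860 + 866 = -865994)
1061786/d + n(108, 1659)/1839335 = 1061786/(-865994) - 10*108**2/1839335 = 1061786*(-1/865994) - 10*11664*(1/1839335) = -530893/432997 - 116640*1/1839335 = -530893/432997 - 23328/367867 = -205398969247/159285307399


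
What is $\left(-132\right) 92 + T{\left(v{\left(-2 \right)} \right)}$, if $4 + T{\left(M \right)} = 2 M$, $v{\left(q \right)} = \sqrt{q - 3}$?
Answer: $-12148 + 2 i \sqrt{5} \approx -12148.0 + 4.4721 i$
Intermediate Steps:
$v{\left(q \right)} = \sqrt{-3 + q}$
$T{\left(M \right)} = -4 + 2 M$
$\left(-132\right) 92 + T{\left(v{\left(-2 \right)} \right)} = \left(-132\right) 92 - \left(4 - 2 \sqrt{-3 - 2}\right) = -12144 - \left(4 - 2 \sqrt{-5}\right) = -12144 - \left(4 - 2 i \sqrt{5}\right) = -12148 + 2 i \sqrt{5}$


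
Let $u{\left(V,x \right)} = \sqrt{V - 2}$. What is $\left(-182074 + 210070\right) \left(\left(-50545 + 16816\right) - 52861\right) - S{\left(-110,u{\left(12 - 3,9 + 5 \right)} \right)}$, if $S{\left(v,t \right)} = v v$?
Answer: $-2424185740$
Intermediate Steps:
$u{\left(V,x \right)} = \sqrt{-2 + V}$
$S{\left(v,t \right)} = v^{2}$
$\left(-182074 + 210070\right) \left(\left(-50545 + 16816\right) - 52861\right) - S{\left(-110,u{\left(12 - 3,9 + 5 \right)} \right)} = \left(-182074 + 210070\right) \left(\left(-50545 + 16816\right) - 52861\right) - \left(-110\right)^{2} = 27996 \left(-33729 - 52861\right) - 12100 = 27996 \left(-86590\right) - 12100 = -2424173640 - 12100 = -2424185740$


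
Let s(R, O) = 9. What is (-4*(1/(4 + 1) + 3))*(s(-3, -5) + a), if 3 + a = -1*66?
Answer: 768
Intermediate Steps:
a = -69 (a = -3 - 1*66 = -3 - 66 = -69)
(-4*(1/(4 + 1) + 3))*(s(-3, -5) + a) = (-4*(1/(4 + 1) + 3))*(9 - 69) = -4*(1/5 + 3)*(-60) = -4*(⅕ + 3)*(-60) = -4*16/5*(-60) = -64/5*(-60) = 768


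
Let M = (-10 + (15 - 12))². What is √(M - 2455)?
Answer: I*√2406 ≈ 49.051*I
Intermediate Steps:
M = 49 (M = (-10 + 3)² = (-7)² = 49)
√(M - 2455) = √(49 - 2455) = √(-2406) = I*√2406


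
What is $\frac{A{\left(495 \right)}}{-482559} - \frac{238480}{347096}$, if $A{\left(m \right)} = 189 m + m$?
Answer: $- \frac{559564580}{634448101} \approx -0.88197$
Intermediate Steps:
$A{\left(m \right)} = 190 m$
$\frac{A{\left(495 \right)}}{-482559} - \frac{238480}{347096} = \frac{190 \cdot 495}{-482559} - \frac{238480}{347096} = 94050 \left(- \frac{1}{482559}\right) - \frac{29810}{43387} = - \frac{2850}{14623} - \frac{29810}{43387} = - \frac{559564580}{634448101}$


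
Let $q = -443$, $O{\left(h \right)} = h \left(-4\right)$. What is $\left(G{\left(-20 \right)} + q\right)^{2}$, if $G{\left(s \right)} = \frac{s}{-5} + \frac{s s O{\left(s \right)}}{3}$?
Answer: $\frac{941446489}{9} \approx 1.0461 \cdot 10^{8}$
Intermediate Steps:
$O{\left(h \right)} = - 4 h$
$G{\left(s \right)} = - \frac{4 s^{3}}{3} - \frac{s}{5}$ ($G{\left(s \right)} = \frac{s}{-5} + \frac{s s \left(- 4 s\right)}{3} = s \left(- \frac{1}{5}\right) + s^{2} \left(- 4 s\right) \frac{1}{3} = - \frac{s}{5} + - 4 s^{3} \cdot \frac{1}{3} = - \frac{s}{5} - \frac{4 s^{3}}{3} = - \frac{4 s^{3}}{3} - \frac{s}{5}$)
$\left(G{\left(-20 \right)} + q\right)^{2} = \left(\frac{1}{15} \left(-20\right) \left(-3 - 20 \left(-20\right)^{2}\right) - 443\right)^{2} = \left(\frac{1}{15} \left(-20\right) \left(-3 - 8000\right) - 443\right)^{2} = \left(\frac{1}{15} \left(-20\right) \left(-8003\right) - 443\right)^{2} = \left(\frac{32012}{3} - 443\right)^{2} = \left(\frac{30683}{3}\right)^{2} = \frac{941446489}{9}$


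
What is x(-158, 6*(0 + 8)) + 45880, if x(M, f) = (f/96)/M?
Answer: 14498079/316 ≈ 45880.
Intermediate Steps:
x(M, f) = f/(96*M) (x(M, f) = (f*(1/96))/M = (f/96)/M = f/(96*M))
x(-158, 6*(0 + 8)) + 45880 = (1/96)*(6*(0 + 8))/(-158) + 45880 = (1/96)*(6*8)*(-1/158) + 45880 = (1/96)*48*(-1/158) + 45880 = -1/316 + 45880 = 14498079/316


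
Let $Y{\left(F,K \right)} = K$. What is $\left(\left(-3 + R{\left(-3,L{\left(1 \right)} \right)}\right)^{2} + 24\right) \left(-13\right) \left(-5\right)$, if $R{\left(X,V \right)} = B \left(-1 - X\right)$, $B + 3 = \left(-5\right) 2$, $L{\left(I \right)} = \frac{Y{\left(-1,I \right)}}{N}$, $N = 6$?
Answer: $56225$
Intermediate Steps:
$L{\left(I \right)} = \frac{I}{6}$
$B = -13$ ($B = -3 - 10 = -13$)
$R{\left(X,V \right)} = 13 + 13 X$ ($R{\left(X,V \right)} = - 13 \left(-1 - X\right) = 13 + 13 X$)
$\left(\left(-3 + R{\left(-3,L{\left(1 \right)} \right)}\right)^{2} + 24\right) \left(-13\right) \left(-5\right) = \left(\left(-3 + \left(13 + 13 \left(-3\right)\right)\right)^{2} + 24\right) \left(-13\right) \left(-5\right) = \left(\left(-3 + \left(13 - 39\right)\right)^{2} + 24\right) \left(-13\right) \left(-5\right) = \left(\left(-3 - 26\right)^{2} + 24\right) \left(-13\right) \left(-5\right) = \left(\left(-29\right)^{2} + 24\right) \left(-13\right) \left(-5\right) = \left(841 + 24\right) \left(-13\right) \left(-5\right) = 865 \left(-13\right) \left(-5\right) = \left(-11245\right) \left(-5\right) = 56225$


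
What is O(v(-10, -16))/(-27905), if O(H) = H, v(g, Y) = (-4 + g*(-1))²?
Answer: -36/27905 ≈ -0.0012901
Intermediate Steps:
v(g, Y) = (-4 - g)²
O(v(-10, -16))/(-27905) = (4 - 10)²/(-27905) = (-6)²*(-1/27905) = 36*(-1/27905) = -36/27905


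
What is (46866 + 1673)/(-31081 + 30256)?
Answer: -48539/825 ≈ -58.835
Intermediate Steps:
(46866 + 1673)/(-31081 + 30256) = 48539/(-825) = 48539*(-1/825) = -48539/825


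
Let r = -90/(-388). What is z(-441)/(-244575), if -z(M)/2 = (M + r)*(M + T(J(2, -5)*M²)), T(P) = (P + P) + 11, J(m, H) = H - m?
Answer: 25872781164/2635975 ≈ 9815.3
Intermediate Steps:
r = 45/194 (r = -90*(-1/388) = 45/194 ≈ 0.23196)
T(P) = 11 + 2*P (T(P) = 2*P + 11 = 11 + 2*P)
z(M) = -2*(45/194 + M)*(11 + M - 14*M²) (z(M) = -2*(M + 45/194)*(M + (11 + 2*((-5 - 1*2)*M²))) = -2*(45/194 + M)*(M + (11 + 2*((-5 - 2)*M²))) = -2*(45/194 + M)*(M + (11 + 2*(-7*M²))) = -2*(45/194 + M)*(M + (11 - 14*M²)) = -2*(45/194 + M)*(11 + M - 14*M²))
z(-441)/(-244575) = (-495/97 + 28*(-441)³ - 2179/97*(-441) + (436/97)*(-441)²)/(-244575) = (-495/97 + 28*(-85766121) + 960939/97 + (436/97)*194481)*(-1/244575) = (-495/97 - 2401451388 + 960939/97 + 84793716/97)*(-1/244575) = -232855030476/97*(-1/244575) = 25872781164/2635975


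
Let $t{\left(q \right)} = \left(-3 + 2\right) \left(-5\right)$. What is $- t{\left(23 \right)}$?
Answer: $-5$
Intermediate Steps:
$t{\left(q \right)} = 5$ ($t{\left(q \right)} = \left(-1\right) \left(-5\right) = 5$)
$- t{\left(23 \right)} = \left(-1\right) 5 = -5$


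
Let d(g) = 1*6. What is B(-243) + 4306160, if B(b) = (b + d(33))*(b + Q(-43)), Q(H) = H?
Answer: 4373942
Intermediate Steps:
d(g) = 6
B(b) = (-43 + b)*(6 + b) (B(b) = (b + 6)*(b - 43) = (6 + b)*(-43 + b) = (-43 + b)*(6 + b))
B(-243) + 4306160 = (-258 + (-243)**2 - 37*(-243)) + 4306160 = (-258 + 59049 + 8991) + 4306160 = 67782 + 4306160 = 4373942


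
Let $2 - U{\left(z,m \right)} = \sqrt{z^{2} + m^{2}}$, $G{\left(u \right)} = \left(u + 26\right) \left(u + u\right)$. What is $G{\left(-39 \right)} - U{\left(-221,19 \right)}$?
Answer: $1012 + \sqrt{49202} \approx 1233.8$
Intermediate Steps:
$G{\left(u \right)} = 2 u \left(26 + u\right)$ ($G{\left(u \right)} = \left(26 + u\right) 2 u = 2 u \left(26 + u\right)$)
$U{\left(z,m \right)} = 2 - \sqrt{m^{2} + z^{2}}$ ($U{\left(z,m \right)} = 2 - \sqrt{z^{2} + m^{2}} = 2 - \sqrt{m^{2} + z^{2}}$)
$G{\left(-39 \right)} - U{\left(-221,19 \right)} = 2 \left(-39\right) \left(26 - 39\right) - \left(2 - \sqrt{19^{2} + \left(-221\right)^{2}}\right) = 2 \left(-39\right) \left(-13\right) - \left(2 - \sqrt{361 + 48841}\right) = 1014 - \left(2 - \sqrt{49202}\right) = 1012 + \sqrt{49202}$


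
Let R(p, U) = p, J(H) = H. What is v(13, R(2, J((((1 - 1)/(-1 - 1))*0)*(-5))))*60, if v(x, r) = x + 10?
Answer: 1380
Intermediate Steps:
v(x, r) = 10 + x
v(13, R(2, J((((1 - 1)/(-1 - 1))*0)*(-5))))*60 = (10 + 13)*60 = 23*60 = 1380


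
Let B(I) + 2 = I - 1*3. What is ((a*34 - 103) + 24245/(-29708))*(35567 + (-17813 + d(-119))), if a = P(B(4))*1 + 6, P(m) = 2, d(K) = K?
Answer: 88111637445/29708 ≈ 2.9659e+6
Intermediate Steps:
B(I) = -5 + I (B(I) = -2 + (I - 1*3) = -2 + (I - 3) = -2 + (-3 + I) = -5 + I)
a = 8 (a = 2*1 + 6 = 2 + 6 = 8)
((a*34 - 103) + 24245/(-29708))*(35567 + (-17813 + d(-119))) = ((8*34 - 103) + 24245/(-29708))*(35567 + (-17813 - 119)) = ((272 - 103) + 24245*(-1/29708))*(35567 - 17932) = (169 - 24245/29708)*17635 = (4996407/29708)*17635 = 88111637445/29708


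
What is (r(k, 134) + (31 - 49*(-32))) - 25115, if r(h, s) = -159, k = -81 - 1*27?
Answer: -23675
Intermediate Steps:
k = -108 (k = -81 - 27 = -108)
(r(k, 134) + (31 - 49*(-32))) - 25115 = (-159 + (31 - 49*(-32))) - 25115 = (-159 + (31 + 1568)) - 25115 = (-159 + 1599) - 25115 = 1440 - 25115 = -23675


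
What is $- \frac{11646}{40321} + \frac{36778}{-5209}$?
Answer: $- \frac{1543589752}{210032089} \approx -7.3493$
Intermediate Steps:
$- \frac{11646}{40321} + \frac{36778}{-5209} = \left(-11646\right) \frac{1}{40321} + 36778 \left(- \frac{1}{5209}\right) = - \frac{11646}{40321} - \frac{36778}{5209} = - \frac{1543589752}{210032089}$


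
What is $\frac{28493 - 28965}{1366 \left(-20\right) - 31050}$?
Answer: $\frac{236}{29185} \approx 0.0080863$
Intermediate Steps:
$\frac{28493 - 28965}{1366 \left(-20\right) - 31050} = - \frac{472}{-27320 - 31050} = - \frac{472}{-58370} = \left(-472\right) \left(- \frac{1}{58370}\right) = \frac{236}{29185}$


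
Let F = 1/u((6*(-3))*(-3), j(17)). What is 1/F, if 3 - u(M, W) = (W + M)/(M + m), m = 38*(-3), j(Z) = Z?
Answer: 251/60 ≈ 4.1833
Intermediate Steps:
m = -114
u(M, W) = 3 - (M + W)/(-114 + M) (u(M, W) = 3 - (W + M)/(M - 114) = 3 - (M + W)/(-114 + M))
F = 60/251 (F = 1/((-342 - 1*17 + 2*((6*(-3))*(-3)))/(-114 + (6*(-3))*(-3))) = 1/((-342 - 17 + 2*(-18*(-3)))/(-114 - 18*(-3))) = 1/((-342 - 17 + 2*54)/(-114 + 54)) = 1/((-342 - 17 + 108)/(-60)) = 1/(-1/60*(-251)) = 1/(251/60) = 60/251 ≈ 0.23904)
1/F = 1/(60/251) = 251/60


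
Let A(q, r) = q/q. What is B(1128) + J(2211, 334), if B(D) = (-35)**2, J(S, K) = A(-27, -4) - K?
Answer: 892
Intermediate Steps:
A(q, r) = 1
J(S, K) = 1 - K
B(D) = 1225
B(1128) + J(2211, 334) = 1225 + (1 - 1*334) = 1225 + (1 - 334) = 1225 - 333 = 892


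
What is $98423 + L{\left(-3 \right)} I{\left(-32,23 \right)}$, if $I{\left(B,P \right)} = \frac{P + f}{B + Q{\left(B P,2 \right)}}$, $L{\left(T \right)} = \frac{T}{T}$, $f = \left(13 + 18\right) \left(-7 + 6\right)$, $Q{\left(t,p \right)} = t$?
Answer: $\frac{9448609}{96} \approx 98423.0$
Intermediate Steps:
$f = -31$ ($f = 31 \left(-1\right) = -31$)
$L{\left(T \right)} = 1$
$I{\left(B,P \right)} = \frac{-31 + P}{B + B P}$ ($I{\left(B,P \right)} = \frac{P - 31}{B + B P} = \frac{-31 + P}{B + B P}$)
$98423 + L{\left(-3 \right)} I{\left(-32,23 \right)} = 98423 + 1 \frac{-31 + 23}{\left(-32\right) \left(1 + 23\right)} = 98423 + 1 \left(\left(- \frac{1}{32}\right) \frac{1}{24} \left(-8\right)\right) = 98423 + 1 \cdot \frac{1}{96} = 98423 + \frac{1}{96} = \frac{9448609}{96}$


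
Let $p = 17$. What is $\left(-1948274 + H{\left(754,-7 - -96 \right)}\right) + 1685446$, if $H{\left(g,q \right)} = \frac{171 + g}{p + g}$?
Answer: $- \frac{202639463}{771} \approx -2.6283 \cdot 10^{5}$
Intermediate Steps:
$H{\left(g,q \right)} = \frac{171 + g}{17 + g}$
$\left(-1948274 + H{\left(754,-7 - -96 \right)}\right) + 1685446 = \left(-1948274 + \frac{171 + 754}{17 + 754}\right) + 1685446 = \left(-1948274 + \frac{1}{771} \cdot 925\right) + 1685446 = \left(-1948274 + \frac{925}{771}\right) + 1685446 = - \frac{1502118329}{771} + 1685446 = - \frac{202639463}{771}$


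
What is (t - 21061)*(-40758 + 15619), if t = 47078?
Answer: -654041363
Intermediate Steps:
(t - 21061)*(-40758 + 15619) = (47078 - 21061)*(-40758 + 15619) = 26017*(-25139) = -654041363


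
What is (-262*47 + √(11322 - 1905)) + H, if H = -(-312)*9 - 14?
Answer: -9520 + √9417 ≈ -9423.0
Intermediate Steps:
H = 2794 (H = -78*(-36) - 14 = 2808 - 14 = 2794)
(-262*47 + √(11322 - 1905)) + H = (-262*47 + √(11322 - 1905)) + 2794 = (-12314 + √9417) + 2794 = -9520 + √9417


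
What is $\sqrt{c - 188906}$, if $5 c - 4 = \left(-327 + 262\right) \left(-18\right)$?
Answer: $\frac{2 i \sqrt{1179195}}{5} \approx 434.36 i$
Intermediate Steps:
$c = \frac{1174}{5}$ ($c = \frac{4}{5} + \frac{\left(-327 + 262\right) \left(-18\right)}{5} = \frac{4}{5} + \frac{\left(-65\right) \left(-18\right)}{5} = \frac{4}{5} + \frac{1}{5} \cdot 1170 = \frac{4}{5} + 234 = \frac{1174}{5} \approx 234.8$)
$\sqrt{c - 188906} = \sqrt{\frac{1174}{5} - 188906} = \sqrt{- \frac{943356}{5}} = \frac{2 i \sqrt{1179195}}{5}$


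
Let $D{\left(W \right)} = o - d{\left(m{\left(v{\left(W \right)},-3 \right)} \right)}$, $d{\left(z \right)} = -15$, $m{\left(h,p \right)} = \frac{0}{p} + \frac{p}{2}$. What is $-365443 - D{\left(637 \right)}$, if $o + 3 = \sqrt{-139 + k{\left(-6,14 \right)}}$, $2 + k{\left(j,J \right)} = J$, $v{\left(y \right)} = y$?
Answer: $-365455 - i \sqrt{127} \approx -3.6546 \cdot 10^{5} - 11.269 i$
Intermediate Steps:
$k{\left(j,J \right)} = -2 + J$
$m{\left(h,p \right)} = \frac{p}{2}$ ($m{\left(h,p \right)} = 0 + p \frac{1}{2} = 0 + \frac{p}{2} = \frac{p}{2}$)
$o = -3 + i \sqrt{127}$ ($o = -3 + \sqrt{-139 + \left(-2 + 14\right)} = -3 + \sqrt{-139 + 12} = -3 + \sqrt{-127} = -3 + i \sqrt{127} \approx -3.0 + 11.269 i$)
$D{\left(W \right)} = 12 + i \sqrt{127}$ ($D{\left(W \right)} = \left(-3 + i \sqrt{127}\right) - -15 = \left(-3 + i \sqrt{127}\right) + 15 = 12 + i \sqrt{127}$)
$-365443 - D{\left(637 \right)} = -365443 - \left(12 + i \sqrt{127}\right) = -365455 - i \sqrt{127}$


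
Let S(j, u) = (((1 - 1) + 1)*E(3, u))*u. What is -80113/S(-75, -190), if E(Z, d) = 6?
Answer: 80113/1140 ≈ 70.275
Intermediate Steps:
S(j, u) = 6*u (S(j, u) = (((1 - 1) + 1)*6)*u = ((0 + 1)*6)*u = (1*6)*u = 6*u)
-80113/S(-75, -190) = -80113/(6*(-190)) = -80113/(-1140) = -80113*(-1/1140) = 80113/1140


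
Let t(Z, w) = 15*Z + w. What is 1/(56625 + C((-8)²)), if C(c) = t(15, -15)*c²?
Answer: 1/916785 ≈ 1.0908e-6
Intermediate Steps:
t(Z, w) = w + 15*Z
C(c) = 210*c² (C(c) = (-15 + 15*15)*c² = (-15 + 225)*c² = 210*c²)
1/(56625 + C((-8)²)) = 1/(56625 + 210*((-8)²)²) = 1/(56625 + 210*64²) = 1/(56625 + 210*4096) = 1/(56625 + 860160) = 1/916785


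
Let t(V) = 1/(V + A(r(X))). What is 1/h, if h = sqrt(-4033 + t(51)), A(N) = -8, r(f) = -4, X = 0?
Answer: -I*sqrt(7456974)/173418 ≈ -0.015747*I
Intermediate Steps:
t(V) = 1/(-8 + V) (t(V) = 1/(V - 8) = 1/(-8 + V))
h = I*sqrt(7456974)/43 (h = sqrt(-4033 + 1/(-8 + 51)) = sqrt(-4033 + 1/43) = sqrt(-173418/43) = I*sqrt(7456974)/43 ≈ 63.506*I)
1/h = 1/(I*sqrt(7456974)/43) = -I*sqrt(7456974)/173418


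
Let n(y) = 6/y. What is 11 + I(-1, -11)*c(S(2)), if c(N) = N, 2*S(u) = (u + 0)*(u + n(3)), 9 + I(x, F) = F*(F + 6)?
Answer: 195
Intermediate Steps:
I(x, F) = -9 + F*(6 + F) (I(x, F) = -9 + F*(F + 6) = -9 + F*(6 + F))
S(u) = u*(2 + u)/2 (S(u) = ((u + 0)*(u + 6/3))/2 = (u*(u + 6*(⅓)))/2 = (u*(u + 2))/2 = (u*(2 + u))/2 = u*(2 + u)/2)
11 + I(-1, -11)*c(S(2)) = 11 + (-9 + (-11)² + 6*(-11))*((½)*2*(2 + 2)) = 11 + (-9 + 121 - 66)*((½)*2*4) = 11 + 46*4 = 11 + 184 = 195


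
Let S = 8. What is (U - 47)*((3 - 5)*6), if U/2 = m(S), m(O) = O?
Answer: 372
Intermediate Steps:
U = 16 (U = 2*8 = 16)
(U - 47)*((3 - 5)*6) = (16 - 47)*((3 - 5)*6) = -(-62)*6 = -31*(-12) = 372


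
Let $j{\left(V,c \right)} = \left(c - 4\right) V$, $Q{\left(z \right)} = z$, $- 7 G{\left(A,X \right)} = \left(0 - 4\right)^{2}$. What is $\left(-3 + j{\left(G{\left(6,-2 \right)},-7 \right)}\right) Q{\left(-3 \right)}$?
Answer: $- \frac{465}{7} \approx -66.429$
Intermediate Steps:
$G{\left(A,X \right)} = - \frac{16}{7}$ ($G{\left(A,X \right)} = - \frac{\left(0 - 4\right)^{2}}{7} = - \frac{\left(-4\right)^{2}}{7} = \left(- \frac{1}{7}\right) 16 = - \frac{16}{7}$)
$j{\left(V,c \right)} = V \left(-4 + c\right)$ ($j{\left(V,c \right)} = \left(-4 + c\right) V = V \left(-4 + c\right)$)
$\left(-3 + j{\left(G{\left(6,-2 \right)},-7 \right)}\right) Q{\left(-3 \right)} = \left(-3 - \frac{16 \left(-4 - 7\right)}{7}\right) \left(-3\right) = \left(-3 - - \frac{176}{7}\right) \left(-3\right) = \left(-3 + \frac{176}{7}\right) \left(-3\right) = \frac{155}{7} \left(-3\right) = - \frac{465}{7}$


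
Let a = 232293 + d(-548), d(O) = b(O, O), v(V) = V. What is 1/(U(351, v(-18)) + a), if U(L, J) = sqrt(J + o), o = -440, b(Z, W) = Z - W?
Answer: 232293/53960038307 - I*sqrt(458)/53960038307 ≈ 4.3049e-6 - 3.9661e-10*I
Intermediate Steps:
d(O) = 0 (d(O) = O - O = 0)
U(L, J) = sqrt(-440 + J) (U(L, J) = sqrt(J - 440) = sqrt(-440 + J))
a = 232293 (a = 232293 + 0 = 232293)
1/(U(351, v(-18)) + a) = 1/(sqrt(-440 - 18) + 232293) = 1/(sqrt(-458) + 232293) = 1/(I*sqrt(458) + 232293) = 1/(232293 + I*sqrt(458))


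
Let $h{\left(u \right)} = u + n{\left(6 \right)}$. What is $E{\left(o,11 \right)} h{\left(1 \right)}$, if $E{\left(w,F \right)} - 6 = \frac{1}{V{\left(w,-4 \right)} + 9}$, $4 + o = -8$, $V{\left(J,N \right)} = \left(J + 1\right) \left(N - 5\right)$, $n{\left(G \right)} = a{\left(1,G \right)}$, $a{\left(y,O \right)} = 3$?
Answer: $\frac{649}{27} \approx 24.037$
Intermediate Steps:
$n{\left(G \right)} = 3$
$V{\left(J,N \right)} = \left(1 + J\right) \left(-5 + N\right)$
$o = -12$ ($o = -4 - 8 = -12$)
$E{\left(w,F \right)} = 6 - \frac{1}{9 w}$ ($E{\left(w,F \right)} = 6 + \frac{1}{\left(-5 - 4 - 5 w + w \left(-4\right)\right) + 9} = 6 + \frac{1}{\left(-5 - 4 - 5 w - 4 w\right) + 9} = 6 + \frac{1}{\left(-9 - 9 w\right) + 9} = 6 + \frac{1}{\left(-9\right) w} = 6 - \frac{1}{9 w}$)
$h{\left(u \right)} = 3 + u$ ($h{\left(u \right)} = u + 3 = 3 + u$)
$E{\left(o,11 \right)} h{\left(1 \right)} = \left(6 - \frac{1}{9 \left(-12\right)}\right) \left(3 + 1\right) = \left(6 - - \frac{1}{108}\right) 4 = \left(6 + \frac{1}{108}\right) 4 = \frac{649}{108} \cdot 4 = \frac{649}{27}$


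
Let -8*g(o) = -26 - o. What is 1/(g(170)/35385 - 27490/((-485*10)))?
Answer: 980670/5559157 ≈ 0.17641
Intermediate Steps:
g(o) = 13/4 + o/8 (g(o) = -(-26 - o)/8 = 13/4 + o/8)
1/(g(170)/35385 - 27490/((-485*10))) = 1/((13/4 + (1/8)*170)/35385 - 27490/((-485*10))) = 1/((13/4 + 85/4)*(1/35385) - 27490/(-4850)) = 1/((49/2)*(1/35385) - 27490*(-1/4850)) = 1/(7/10110 + 2749/485) = 1/(5559157/980670) = 980670/5559157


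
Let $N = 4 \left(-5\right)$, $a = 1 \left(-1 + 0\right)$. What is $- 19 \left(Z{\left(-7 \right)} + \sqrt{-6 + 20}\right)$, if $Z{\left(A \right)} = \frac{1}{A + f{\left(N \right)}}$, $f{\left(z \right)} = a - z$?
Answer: $- \frac{19}{12} - 19 \sqrt{14} \approx -72.675$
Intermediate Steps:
$a = -1$ ($a = 1 \left(-1\right) = -1$)
$N = -20$
$f{\left(z \right)} = -1 - z$
$Z{\left(A \right)} = \frac{1}{19 + A}$ ($Z{\left(A \right)} = \frac{1}{A - -19} = \frac{1}{A + \left(-1 + 20\right)} = \frac{1}{A + 19} = \frac{1}{19 + A}$)
$- 19 \left(Z{\left(-7 \right)} + \sqrt{-6 + 20}\right) = - 19 \left(\frac{1}{19 - 7} + \sqrt{-6 + 20}\right) = - 19 \left(\frac{1}{12} + \sqrt{14}\right) = - \frac{19}{12} - 19 \sqrt{14}$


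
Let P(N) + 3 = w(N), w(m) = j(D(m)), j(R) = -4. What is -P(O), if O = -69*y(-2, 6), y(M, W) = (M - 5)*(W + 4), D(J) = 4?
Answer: 7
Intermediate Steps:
y(M, W) = (-5 + M)*(4 + W)
w(m) = -4
O = 4830 (O = -69*(-20 - 5*6 + 4*(-2) - 2*6) = -69*(-20 - 30 - 8 - 12) = -69*(-70) = 4830)
P(N) = -7 (P(N) = -3 - 4 = -7)
-P(O) = -1*(-7) = 7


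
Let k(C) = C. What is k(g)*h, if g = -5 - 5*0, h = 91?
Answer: -455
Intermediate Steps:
g = -5 (g = -5 + 0 = -5)
k(g)*h = -5*91 = -455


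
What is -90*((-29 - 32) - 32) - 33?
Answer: 8337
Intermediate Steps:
-90*((-29 - 32) - 32) - 33 = -90*(-61 - 32) - 33 = -90*(-93) - 33 = 8370 - 33 = 8337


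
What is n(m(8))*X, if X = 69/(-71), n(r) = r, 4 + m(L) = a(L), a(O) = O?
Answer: -276/71 ≈ -3.8873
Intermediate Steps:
m(L) = -4 + L
X = -69/71 (X = 69*(-1/71) = -69/71 ≈ -0.97183)
n(m(8))*X = (-4 + 8)*(-69/71) = 4*(-69/71) = -276/71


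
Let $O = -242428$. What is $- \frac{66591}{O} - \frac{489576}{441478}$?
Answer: $- \frac{44644234515}{53513314292} \approx -0.83426$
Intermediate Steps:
$- \frac{66591}{O} - \frac{489576}{441478} = - \frac{66591}{-242428} - \frac{489576}{441478} = \left(-66591\right) \left(- \frac{1}{242428}\right) - \frac{244788}{220739} = \frac{66591}{242428} - \frac{244788}{220739} = - \frac{44644234515}{53513314292}$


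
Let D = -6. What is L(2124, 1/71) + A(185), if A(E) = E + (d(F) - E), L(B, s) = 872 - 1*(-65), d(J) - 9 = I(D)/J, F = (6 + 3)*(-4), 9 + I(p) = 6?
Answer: 11353/12 ≈ 946.08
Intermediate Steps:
I(p) = -3 (I(p) = -9 + 6 = -3)
F = -36 (F = 9*(-4) = -36)
d(J) = 9 - 3/J
L(B, s) = 937 (L(B, s) = 872 + 65 = 937)
A(E) = 109/12 (A(E) = E + ((9 - 3/(-36)) - E) = E + ((9 - 3*(-1/36)) - E) = E + ((9 + 1/12) - E) = E + (109/12 - E) = 109/12)
L(2124, 1/71) + A(185) = 937 + 109/12 = 11353/12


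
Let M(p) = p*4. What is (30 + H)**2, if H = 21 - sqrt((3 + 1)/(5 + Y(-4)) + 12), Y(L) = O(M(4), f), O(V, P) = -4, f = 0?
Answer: 2209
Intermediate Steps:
M(p) = 4*p
Y(L) = -4
H = 17 (H = 21 - sqrt((3 + 1)/(5 - 4) + 12) = 21 - sqrt(4/1 + 12) = 21 - sqrt(4*1 + 12) = 21 - sqrt(4 + 12) = 21 - sqrt(16) = 21 - 1*4 = 21 - 4 = 17)
(30 + H)**2 = (30 + 17)**2 = 47**2 = 2209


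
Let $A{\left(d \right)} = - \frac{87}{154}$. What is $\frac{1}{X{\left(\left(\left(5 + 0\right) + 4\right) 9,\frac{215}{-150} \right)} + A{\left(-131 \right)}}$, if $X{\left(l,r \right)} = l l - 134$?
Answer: $\frac{154}{989671} \approx 0.00015561$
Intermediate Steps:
$A{\left(d \right)} = - \frac{87}{154}$ ($A{\left(d \right)} = \left(-87\right) \frac{1}{154} = - \frac{87}{154}$)
$X{\left(l,r \right)} = -134 + l^{2}$ ($X{\left(l,r \right)} = l^{2} - 134 = -134 + l^{2}$)
$\frac{1}{X{\left(\left(\left(5 + 0\right) + 4\right) 9,\frac{215}{-150} \right)} + A{\left(-131 \right)}} = \frac{1}{\left(-134 + \left(\left(\left(5 + 0\right) + 4\right) 9\right)^{2}\right) - \frac{87}{154}} = \frac{1}{\left(-134 + \left(\left(5 + 4\right) 9\right)^{2}\right) - \frac{87}{154}} = \frac{1}{\left(-134 + \left(9 \cdot 9\right)^{2}\right) - \frac{87}{154}} = \frac{1}{\left(-134 + 81^{2}\right) - \frac{87}{154}} = \frac{1}{\left(-134 + 6561\right) - \frac{87}{154}} = \frac{1}{6427 - \frac{87}{154}} = \frac{1}{\frac{989671}{154}} = \frac{154}{989671}$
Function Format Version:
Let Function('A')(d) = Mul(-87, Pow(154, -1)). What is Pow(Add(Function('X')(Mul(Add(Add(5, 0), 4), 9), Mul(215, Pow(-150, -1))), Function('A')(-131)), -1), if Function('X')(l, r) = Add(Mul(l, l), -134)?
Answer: Rational(154, 989671) ≈ 0.00015561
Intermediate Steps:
Function('A')(d) = Rational(-87, 154) (Function('A')(d) = Mul(-87, Rational(1, 154)) = Rational(-87, 154))
Function('X')(l, r) = Add(-134, Pow(l, 2)) (Function('X')(l, r) = Add(Pow(l, 2), -134) = Add(-134, Pow(l, 2)))
Pow(Add(Function('X')(Mul(Add(Add(5, 0), 4), 9), Mul(215, Pow(-150, -1))), Function('A')(-131)), -1) = Pow(Add(Add(-134, Pow(Mul(Add(Add(5, 0), 4), 9), 2)), Rational(-87, 154)), -1) = Pow(Add(Add(-134, Pow(Mul(Add(5, 4), 9), 2)), Rational(-87, 154)), -1) = Pow(Add(Add(-134, Pow(Mul(9, 9), 2)), Rational(-87, 154)), -1) = Pow(Add(Add(-134, Pow(81, 2)), Rational(-87, 154)), -1) = Pow(Add(Add(-134, 6561), Rational(-87, 154)), -1) = Pow(Add(6427, Rational(-87, 154)), -1) = Pow(Rational(989671, 154), -1) = Rational(154, 989671)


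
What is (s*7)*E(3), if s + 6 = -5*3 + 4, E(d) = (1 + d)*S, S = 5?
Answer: -2380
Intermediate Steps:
E(d) = 5 + 5*d (E(d) = (1 + d)*5 = 5 + 5*d)
s = -17 (s = -6 + (-5*3 + 4) = -6 + (-15 + 4) = -6 - 11 = -17)
(s*7)*E(3) = (-17*7)*(5 + 5*3) = -119*(5 + 15) = -119*20 = -2380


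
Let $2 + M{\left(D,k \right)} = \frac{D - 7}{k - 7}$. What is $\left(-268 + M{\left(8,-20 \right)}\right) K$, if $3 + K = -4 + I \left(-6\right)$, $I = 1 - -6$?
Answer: $\frac{357259}{27} \approx 13232.0$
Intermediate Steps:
$I = 7$ ($I = 1 + 6 = 7$)
$M{\left(D,k \right)} = -2 + \frac{-7 + D}{-7 + k}$ ($M{\left(D,k \right)} = -2 + \frac{D - 7}{k - 7} = -2 + \frac{-7 + D}{-7 + k}$)
$K = -49$ ($K = -3 + \left(-4 + 7 \left(-6\right)\right) = -3 - 46 = -49$)
$\left(-268 + M{\left(8,-20 \right)}\right) K = \left(-268 + \frac{7 + 8 - -40}{-7 - 20}\right) \left(-49\right) = \left(-268 + \frac{7 + 8 + 40}{-27}\right) \left(-49\right) = \left(-268 - \frac{55}{27}\right) \left(-49\right) = \left(- \frac{7291}{27}\right) \left(-49\right) = \frac{357259}{27}$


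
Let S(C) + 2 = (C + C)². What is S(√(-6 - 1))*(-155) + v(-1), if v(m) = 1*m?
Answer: 4649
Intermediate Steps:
v(m) = m
S(C) = -2 + 4*C² (S(C) = -2 + (C + C)² = -2 + (2*C)² = -2 + 4*C²)
S(√(-6 - 1))*(-155) + v(-1) = (-2 + 4*(√(-6 - 1))²)*(-155) - 1 = (-2 + 4*(√(-7))²)*(-155) - 1 = (-2 + 4*(I*√7)²)*(-155) - 1 = (-2 + 4*(-7))*(-155) - 1 = (-2 - 28)*(-155) - 1 = -30*(-155) - 1 = 4650 - 1 = 4649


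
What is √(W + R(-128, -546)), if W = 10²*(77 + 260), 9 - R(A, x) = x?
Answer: √34255 ≈ 185.08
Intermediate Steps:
R(A, x) = 9 - x
W = 33700 (W = 100*337 = 33700)
√(W + R(-128, -546)) = √(33700 + (9 - 1*(-546))) = √(33700 + (9 + 546)) = √(33700 + 555) = √34255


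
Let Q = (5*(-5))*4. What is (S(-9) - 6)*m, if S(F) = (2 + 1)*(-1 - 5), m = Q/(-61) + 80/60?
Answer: -4352/61 ≈ -71.344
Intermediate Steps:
Q = -100 (Q = -25*4 = -100)
m = 544/183 (m = -100/(-61) + 80/60 = -100*(-1/61) + 80*(1/60) = 100/61 + 4/3 = 544/183 ≈ 2.9727)
S(F) = -18 (S(F) = 3*(-6) = -18)
(S(-9) - 6)*m = (-18 - 6)*(544/183) = -24*544/183 = -4352/61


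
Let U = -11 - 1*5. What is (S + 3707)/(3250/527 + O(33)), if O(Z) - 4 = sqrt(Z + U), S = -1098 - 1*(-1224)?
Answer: 10823111778/23986771 - 1064535257*sqrt(17)/23986771 ≈ 268.23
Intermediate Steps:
S = 126 (S = -1098 + 1224 = 126)
U = -16 (U = -11 - 5 = -16)
O(Z) = 4 + sqrt(-16 + Z) (O(Z) = 4 + sqrt(Z - 16) = 4 + sqrt(-16 + Z))
(S + 3707)/(3250/527 + O(33)) = (126 + 3707)/(3250/527 + (4 + sqrt(-16 + 33))) = 3833/(3250*(1/527) + (4 + sqrt(17))) = 3833/(3250/527 + (4 + sqrt(17))) = 3833/(5358/527 + sqrt(17))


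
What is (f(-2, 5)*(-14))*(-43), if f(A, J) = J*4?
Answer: 12040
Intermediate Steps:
f(A, J) = 4*J
(f(-2, 5)*(-14))*(-43) = ((4*5)*(-14))*(-43) = (20*(-14))*(-43) = -280*(-43) = 12040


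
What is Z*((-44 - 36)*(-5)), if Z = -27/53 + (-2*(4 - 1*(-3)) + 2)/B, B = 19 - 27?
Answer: 21000/53 ≈ 396.23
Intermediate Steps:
B = -8
Z = 105/106 (Z = -27/53 + (-2*(4 - 1*(-3)) + 2)/(-8) = -27*1/53 + (-2*(4 + 3) + 2)*(-⅛) = -27/53 + (-2*7 + 2)*(-⅛) = -27/53 + (-14 + 2)*(-⅛) = -27/53 - 12*(-⅛) = -27/53 + 3/2 = 105/106 ≈ 0.99057)
Z*((-44 - 36)*(-5)) = 105*((-44 - 36)*(-5))/106 = 105*(-80*(-5))/106 = (105/106)*400 = 21000/53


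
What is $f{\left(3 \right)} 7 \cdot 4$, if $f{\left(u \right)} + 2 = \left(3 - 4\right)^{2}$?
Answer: $-28$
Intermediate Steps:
$f{\left(u \right)} = -1$ ($f{\left(u \right)} = -2 + \left(3 - 4\right)^{2} = -2 + \left(-1\right)^{2} = -2 + 1 = -1$)
$f{\left(3 \right)} 7 \cdot 4 = \left(-1\right) 7 \cdot 4 = \left(-7\right) 4 = -28$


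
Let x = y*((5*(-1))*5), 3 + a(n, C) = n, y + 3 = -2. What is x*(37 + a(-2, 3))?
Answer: 4000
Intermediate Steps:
y = -5 (y = -3 - 2 = -5)
a(n, C) = -3 + n
x = 125 (x = -5*5*(-1)*5 = -(-25)*5 = -5*(-25) = 125)
x*(37 + a(-2, 3)) = 125*(37 + (-3 - 2)) = 125*(37 - 5) = 125*32 = 4000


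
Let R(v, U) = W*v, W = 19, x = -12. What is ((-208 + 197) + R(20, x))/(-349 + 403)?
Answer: 41/6 ≈ 6.8333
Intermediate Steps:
R(v, U) = 19*v
((-208 + 197) + R(20, x))/(-349 + 403) = ((-208 + 197) + 19*20)/(-349 + 403) = (-11 + 380)/54 = 369*(1/54) = 41/6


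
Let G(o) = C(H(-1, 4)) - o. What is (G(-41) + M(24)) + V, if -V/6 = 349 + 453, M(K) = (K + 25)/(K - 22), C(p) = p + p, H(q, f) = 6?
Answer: -9469/2 ≈ -4734.5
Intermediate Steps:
C(p) = 2*p
M(K) = (25 + K)/(-22 + K)
G(o) = 12 - o (G(o) = 2*6 - o = 12 - o)
V = -4812 (V = -6*(349 + 453) = -6*802 = -4812)
(G(-41) + M(24)) + V = ((12 - 1*(-41)) + (25 + 24)/(-22 + 24)) - 4812 = ((12 + 41) + 49/2) - 4812 = (53 + (½)*49) - 4812 = (53 + 49/2) - 4812 = 155/2 - 4812 = -9469/2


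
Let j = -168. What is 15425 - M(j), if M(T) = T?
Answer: 15593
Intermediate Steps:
15425 - M(j) = 15425 - 1*(-168) = 15425 + 168 = 15593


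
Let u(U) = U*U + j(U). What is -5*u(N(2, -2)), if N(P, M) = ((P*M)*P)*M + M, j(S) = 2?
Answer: -990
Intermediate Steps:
N(P, M) = M + M²*P² (N(P, M) = ((M*P)*P)*M + M = (M*P²)*M + M = M²*P² + M = M + M²*P²)
u(U) = 2 + U² (u(U) = U*U + 2 = U² + 2 = 2 + U²)
-5*u(N(2, -2)) = -5*(2 + (-2*(1 - 2*2²))²) = -5*(2 + (-2*(1 - 2*4))²) = -5*(2 + (-2*(1 - 8))²) = -5*(2 + (-2*(-7))²) = -5*(2 + 14²) = -5*(2 + 196) = -5*198 = -990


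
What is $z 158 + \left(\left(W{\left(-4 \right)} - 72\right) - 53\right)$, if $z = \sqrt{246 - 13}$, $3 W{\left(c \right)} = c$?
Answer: $- \frac{379}{3} + 158 \sqrt{233} \approx 2285.4$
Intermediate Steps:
$W{\left(c \right)} = \frac{c}{3}$
$z = \sqrt{233}$ ($z = \sqrt{246 - 13} = \sqrt{233} \approx 15.264$)
$z 158 + \left(\left(W{\left(-4 \right)} - 72\right) - 53\right) = \sqrt{233} \cdot 158 + \left(\left(\frac{1}{3} \left(-4\right) - 72\right) - 53\right) = 158 \sqrt{233} - \frac{379}{3} = - \frac{379}{3} + 158 \sqrt{233}$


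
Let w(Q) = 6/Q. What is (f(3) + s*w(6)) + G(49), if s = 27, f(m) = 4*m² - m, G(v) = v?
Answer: 109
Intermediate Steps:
f(m) = -m + 4*m²
(f(3) + s*w(6)) + G(49) = (3*(-1 + 4*3) + 27*(6/6)) + 49 = (3*(-1 + 12) + 27*(6*(⅙))) + 49 = (3*11 + 27*1) + 49 = (33 + 27) + 49 = 60 + 49 = 109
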